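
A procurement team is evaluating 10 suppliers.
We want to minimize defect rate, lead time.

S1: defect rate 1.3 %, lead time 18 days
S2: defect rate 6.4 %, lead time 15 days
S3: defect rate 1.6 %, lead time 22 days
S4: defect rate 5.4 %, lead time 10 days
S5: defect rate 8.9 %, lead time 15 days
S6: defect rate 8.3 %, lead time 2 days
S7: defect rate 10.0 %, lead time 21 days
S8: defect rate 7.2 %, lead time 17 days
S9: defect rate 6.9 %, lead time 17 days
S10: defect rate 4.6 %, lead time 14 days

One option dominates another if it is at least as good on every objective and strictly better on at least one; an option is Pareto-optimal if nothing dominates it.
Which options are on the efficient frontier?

S1, S4, S6, S10

S1: not dominated (best defect rate).
S2: dominated by S4 (defect rate 5.4≤6.4, lead time 10≤15).
S3: dominated by S1 (defect rate 1.3≤1.6, lead time 18≤22).
S4: not dominated.
S5: dominated by S2 (defect rate 6.4≤8.9, lead time 15≤15).
S6: not dominated (best lead time).
S7: dominated by S1 (defect rate 1.3≤10.0, lead time 18≤21).
S8: dominated by S2 (defect rate 6.4≤7.2, lead time 15≤17).
S9: dominated by S2 (defect rate 6.4≤6.9, lead time 15≤17).
S10: not dominated.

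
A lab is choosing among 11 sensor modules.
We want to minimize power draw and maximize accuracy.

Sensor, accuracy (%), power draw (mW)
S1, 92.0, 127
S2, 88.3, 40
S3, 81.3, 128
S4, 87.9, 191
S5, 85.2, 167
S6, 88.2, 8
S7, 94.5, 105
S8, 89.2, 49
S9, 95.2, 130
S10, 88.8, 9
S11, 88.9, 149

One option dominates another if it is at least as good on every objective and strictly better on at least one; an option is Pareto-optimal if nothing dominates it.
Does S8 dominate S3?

S8 vs S3: accuracy 89.2≥81.3, power draw 49≤128 — S8 is at least as good on every objective with at least one strict improvement.

Yes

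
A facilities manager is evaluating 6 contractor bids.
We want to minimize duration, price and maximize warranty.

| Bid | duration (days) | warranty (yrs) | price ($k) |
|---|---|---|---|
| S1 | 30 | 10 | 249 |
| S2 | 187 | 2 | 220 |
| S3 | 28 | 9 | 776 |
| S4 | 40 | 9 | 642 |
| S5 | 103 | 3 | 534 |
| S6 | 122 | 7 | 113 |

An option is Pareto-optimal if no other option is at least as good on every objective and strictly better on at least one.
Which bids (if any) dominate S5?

S1

S1: duration 30≤103, warranty 10≥3, price 249≤534 — dominates S5.
Others (S2, S3, S4, S6) are each worse than S5 on at least one objective.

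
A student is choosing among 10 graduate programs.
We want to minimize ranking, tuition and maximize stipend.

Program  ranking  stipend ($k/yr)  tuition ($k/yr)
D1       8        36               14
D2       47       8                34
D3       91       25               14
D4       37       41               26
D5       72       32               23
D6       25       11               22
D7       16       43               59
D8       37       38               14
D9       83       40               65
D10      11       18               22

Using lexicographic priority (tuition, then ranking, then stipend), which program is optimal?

First minimize tuition: best is 14, kept {D1, D3, D8}.
Then minimize ranking: best is 8, kept {D1}.

D1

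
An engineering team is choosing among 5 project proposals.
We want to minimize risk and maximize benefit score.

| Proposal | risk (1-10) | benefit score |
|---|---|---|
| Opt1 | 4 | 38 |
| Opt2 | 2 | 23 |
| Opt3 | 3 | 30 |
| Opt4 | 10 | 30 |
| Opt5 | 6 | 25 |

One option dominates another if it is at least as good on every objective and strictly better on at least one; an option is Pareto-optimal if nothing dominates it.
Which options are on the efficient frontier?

Opt1: not dominated (best benefit score).
Opt2: not dominated (best risk).
Opt3: not dominated.
Opt4: dominated by Opt1 (risk 4≤10, benefit score 38≥30).
Opt5: dominated by Opt1 (risk 4≤6, benefit score 38≥25).

Opt1, Opt2, Opt3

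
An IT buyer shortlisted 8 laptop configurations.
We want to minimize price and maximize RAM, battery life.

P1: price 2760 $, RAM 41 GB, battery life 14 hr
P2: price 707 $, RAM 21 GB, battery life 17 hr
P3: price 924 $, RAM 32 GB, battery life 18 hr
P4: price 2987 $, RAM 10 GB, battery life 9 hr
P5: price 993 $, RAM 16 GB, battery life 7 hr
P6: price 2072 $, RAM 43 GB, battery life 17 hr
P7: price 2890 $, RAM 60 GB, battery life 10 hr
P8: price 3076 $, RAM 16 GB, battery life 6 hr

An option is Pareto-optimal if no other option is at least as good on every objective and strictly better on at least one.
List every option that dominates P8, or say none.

P1, P2, P3, P5, P6, P7

P1: price 2760≤3076, RAM 41≥16, battery life 14≥6 — dominates P8.
P2: price 707≤3076, RAM 21≥16, battery life 17≥6 — dominates P8.
P3: price 924≤3076, RAM 32≥16, battery life 18≥6 — dominates P8.
P5: price 993≤3076, RAM 16≥16, battery life 7≥6 — dominates P8.
P6: price 2072≤3076, RAM 43≥16, battery life 17≥6 — dominates P8.
P7: price 2890≤3076, RAM 60≥16, battery life 10≥6 — dominates P8.
Others (P4) are each worse than P8 on at least one objective.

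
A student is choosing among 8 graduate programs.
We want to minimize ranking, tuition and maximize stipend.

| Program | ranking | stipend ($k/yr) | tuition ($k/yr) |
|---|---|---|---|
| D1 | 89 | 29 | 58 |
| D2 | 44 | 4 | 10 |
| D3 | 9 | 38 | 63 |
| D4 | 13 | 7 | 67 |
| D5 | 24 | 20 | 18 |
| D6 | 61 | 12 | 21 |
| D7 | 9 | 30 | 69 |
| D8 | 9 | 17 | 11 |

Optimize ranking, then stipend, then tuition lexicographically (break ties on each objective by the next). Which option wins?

First minimize ranking: best is 9, kept {D3, D7, D8}.
Then maximize stipend: best is 38, kept {D3}.

D3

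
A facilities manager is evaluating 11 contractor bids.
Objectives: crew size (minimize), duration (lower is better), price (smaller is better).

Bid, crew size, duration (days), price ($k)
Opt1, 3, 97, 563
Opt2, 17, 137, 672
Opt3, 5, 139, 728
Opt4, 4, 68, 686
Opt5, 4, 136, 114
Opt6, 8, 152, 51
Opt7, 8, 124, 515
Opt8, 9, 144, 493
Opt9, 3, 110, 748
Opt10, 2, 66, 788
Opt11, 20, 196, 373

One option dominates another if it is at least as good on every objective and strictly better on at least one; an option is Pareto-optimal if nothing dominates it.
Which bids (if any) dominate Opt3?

Opt1, Opt4, Opt5

Opt1: crew size 3≤5, duration 97≤139, price 563≤728 — dominates Opt3.
Opt4: crew size 4≤5, duration 68≤139, price 686≤728 — dominates Opt3.
Opt5: crew size 4≤5, duration 136≤139, price 114≤728 — dominates Opt3.
Others (Opt2, Opt6, Opt7, Opt8, Opt9, Opt10, Opt11) are each worse than Opt3 on at least one objective.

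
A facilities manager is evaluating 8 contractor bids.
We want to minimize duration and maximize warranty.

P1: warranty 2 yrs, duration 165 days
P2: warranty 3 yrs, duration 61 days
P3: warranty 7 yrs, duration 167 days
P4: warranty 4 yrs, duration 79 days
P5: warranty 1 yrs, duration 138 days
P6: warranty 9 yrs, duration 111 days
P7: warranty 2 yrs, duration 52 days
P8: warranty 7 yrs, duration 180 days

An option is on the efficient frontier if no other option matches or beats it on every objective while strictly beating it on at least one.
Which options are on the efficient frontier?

P2, P4, P6, P7

P1: dominated by P2 (warranty 3≥2, duration 61≤165).
P2: not dominated.
P3: dominated by P6 (warranty 9≥7, duration 111≤167).
P4: not dominated.
P5: dominated by P2 (warranty 3≥1, duration 61≤138).
P6: not dominated (best warranty).
P7: not dominated (best duration).
P8: dominated by P3 (warranty 7≥7, duration 167≤180).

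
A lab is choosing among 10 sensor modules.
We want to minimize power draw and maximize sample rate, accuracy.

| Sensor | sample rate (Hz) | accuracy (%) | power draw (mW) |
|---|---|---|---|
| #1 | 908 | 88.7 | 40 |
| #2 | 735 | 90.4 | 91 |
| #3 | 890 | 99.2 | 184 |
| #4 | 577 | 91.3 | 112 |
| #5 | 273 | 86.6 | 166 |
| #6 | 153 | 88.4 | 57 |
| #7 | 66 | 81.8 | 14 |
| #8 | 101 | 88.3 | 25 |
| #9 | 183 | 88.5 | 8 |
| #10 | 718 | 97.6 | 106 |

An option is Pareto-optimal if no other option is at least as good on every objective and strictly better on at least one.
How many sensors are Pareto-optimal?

#1: not dominated (best sample rate).
#2: not dominated.
#3: not dominated (best accuracy).
#4: dominated by #10 (sample rate 718≥577, accuracy 97.6≥91.3, power draw 106≤112).
#5: dominated by #1 (sample rate 908≥273, accuracy 88.7≥86.6, power draw 40≤166).
#6: dominated by #1 (sample rate 908≥153, accuracy 88.7≥88.4, power draw 40≤57).
#7: dominated by #9 (sample rate 183≥66, accuracy 88.5≥81.8, power draw 8≤14).
#8: dominated by #9 (sample rate 183≥101, accuracy 88.5≥88.3, power draw 8≤25).
#9: not dominated (best power draw).
#10: not dominated.
Pareto-optimal: #1, #2, #3, #9, #10 → 5.

5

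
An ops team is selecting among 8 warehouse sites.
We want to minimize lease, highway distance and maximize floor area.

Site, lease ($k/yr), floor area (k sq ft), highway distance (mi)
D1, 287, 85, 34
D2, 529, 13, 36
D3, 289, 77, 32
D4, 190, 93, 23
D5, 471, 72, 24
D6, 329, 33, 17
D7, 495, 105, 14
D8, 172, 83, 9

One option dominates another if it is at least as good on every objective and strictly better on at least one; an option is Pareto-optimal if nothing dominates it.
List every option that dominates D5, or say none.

D4, D8

D4: lease 190≤471, floor area 93≥72, highway distance 23≤24 — dominates D5.
D8: lease 172≤471, floor area 83≥72, highway distance 9≤24 — dominates D5.
Others (D1, D2, D3, D6, D7) are each worse than D5 on at least one objective.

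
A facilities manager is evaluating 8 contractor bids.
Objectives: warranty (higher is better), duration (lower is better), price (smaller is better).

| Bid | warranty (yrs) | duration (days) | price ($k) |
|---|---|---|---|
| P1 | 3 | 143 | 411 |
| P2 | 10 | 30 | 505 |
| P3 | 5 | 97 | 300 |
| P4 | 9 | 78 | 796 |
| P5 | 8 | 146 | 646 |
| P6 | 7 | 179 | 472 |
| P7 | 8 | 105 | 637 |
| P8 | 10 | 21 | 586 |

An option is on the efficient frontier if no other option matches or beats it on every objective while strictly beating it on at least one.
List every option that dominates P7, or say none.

P2: warranty 10≥8, duration 30≤105, price 505≤637 — dominates P7.
P8: warranty 10≥8, duration 21≤105, price 586≤637 — dominates P7.
Others (P1, P3, P4, P5, P6) are each worse than P7 on at least one objective.

P2, P8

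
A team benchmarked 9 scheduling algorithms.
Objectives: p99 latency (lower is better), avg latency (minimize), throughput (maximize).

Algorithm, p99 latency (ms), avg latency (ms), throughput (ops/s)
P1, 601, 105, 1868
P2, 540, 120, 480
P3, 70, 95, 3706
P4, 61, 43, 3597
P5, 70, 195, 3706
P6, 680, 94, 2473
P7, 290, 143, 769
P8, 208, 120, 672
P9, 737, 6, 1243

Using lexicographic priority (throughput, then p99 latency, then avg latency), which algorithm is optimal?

First maximize throughput: best is 3706, kept {P3, P5}.
Then minimize p99 latency: best is 70, kept {P3, P5}.
Then minimize avg latency: best is 95, kept {P3}.

P3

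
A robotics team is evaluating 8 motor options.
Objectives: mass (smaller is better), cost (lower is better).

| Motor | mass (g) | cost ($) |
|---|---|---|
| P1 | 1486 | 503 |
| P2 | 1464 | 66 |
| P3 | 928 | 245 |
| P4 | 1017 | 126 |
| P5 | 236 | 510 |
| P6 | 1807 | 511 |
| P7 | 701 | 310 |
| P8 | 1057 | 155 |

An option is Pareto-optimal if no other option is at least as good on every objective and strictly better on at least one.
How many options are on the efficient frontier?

5

P1: dominated by P2 (mass 1464≤1486, cost 66≤503).
P2: not dominated (best cost).
P3: not dominated.
P4: not dominated.
P5: not dominated (best mass).
P6: dominated by P1 (mass 1486≤1807, cost 503≤511).
P7: not dominated.
P8: dominated by P4 (mass 1017≤1057, cost 126≤155).
Pareto-optimal: P2, P3, P4, P5, P7 → 5.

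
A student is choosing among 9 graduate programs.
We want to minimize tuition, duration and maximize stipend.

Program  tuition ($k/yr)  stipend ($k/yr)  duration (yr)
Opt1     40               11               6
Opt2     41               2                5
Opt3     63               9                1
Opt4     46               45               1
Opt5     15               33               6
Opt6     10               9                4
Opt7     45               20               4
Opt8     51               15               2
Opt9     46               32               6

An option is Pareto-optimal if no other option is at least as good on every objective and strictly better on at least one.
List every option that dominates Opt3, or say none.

Opt4

Opt4: tuition 46≤63, stipend 45≥9, duration 1≤1 — dominates Opt3.
Others (Opt1, Opt2, Opt5, Opt6, Opt7, Opt8, Opt9) are each worse than Opt3 on at least one objective.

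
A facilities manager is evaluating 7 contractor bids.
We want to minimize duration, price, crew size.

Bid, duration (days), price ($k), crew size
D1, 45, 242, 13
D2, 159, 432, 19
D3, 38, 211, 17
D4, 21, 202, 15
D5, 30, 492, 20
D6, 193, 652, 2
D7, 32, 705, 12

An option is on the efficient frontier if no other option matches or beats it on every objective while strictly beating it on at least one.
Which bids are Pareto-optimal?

D1: not dominated.
D2: dominated by D1 (duration 45≤159, price 242≤432, crew size 13≤19).
D3: dominated by D4 (duration 21≤38, price 202≤211, crew size 15≤17).
D4: not dominated (best duration).
D5: dominated by D4 (duration 21≤30, price 202≤492, crew size 15≤20).
D6: not dominated (best crew size).
D7: not dominated.

D1, D4, D6, D7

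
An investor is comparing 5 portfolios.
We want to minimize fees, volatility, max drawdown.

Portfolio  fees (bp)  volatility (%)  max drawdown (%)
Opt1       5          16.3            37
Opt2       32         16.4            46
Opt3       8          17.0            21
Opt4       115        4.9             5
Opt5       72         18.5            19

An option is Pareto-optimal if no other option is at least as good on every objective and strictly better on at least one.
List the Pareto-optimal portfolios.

Opt1: not dominated (best fees).
Opt2: dominated by Opt1 (fees 5≤32, volatility 16.3≤16.4, max drawdown 37≤46).
Opt3: not dominated.
Opt4: not dominated (best volatility).
Opt5: not dominated.

Opt1, Opt3, Opt4, Opt5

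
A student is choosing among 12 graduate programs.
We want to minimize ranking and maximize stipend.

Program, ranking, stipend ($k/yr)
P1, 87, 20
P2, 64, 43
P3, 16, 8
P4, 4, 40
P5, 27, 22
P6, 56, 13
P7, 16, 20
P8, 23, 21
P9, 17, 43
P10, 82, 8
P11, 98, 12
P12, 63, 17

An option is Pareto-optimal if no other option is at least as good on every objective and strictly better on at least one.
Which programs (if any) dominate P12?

P4, P5, P7, P8, P9

P4: ranking 4≤63, stipend 40≥17 — dominates P12.
P5: ranking 27≤63, stipend 22≥17 — dominates P12.
P7: ranking 16≤63, stipend 20≥17 — dominates P12.
P8: ranking 23≤63, stipend 21≥17 — dominates P12.
P9: ranking 17≤63, stipend 43≥17 — dominates P12.
Others (P1, P2, P3, P6, P10, P11) are each worse than P12 on at least one objective.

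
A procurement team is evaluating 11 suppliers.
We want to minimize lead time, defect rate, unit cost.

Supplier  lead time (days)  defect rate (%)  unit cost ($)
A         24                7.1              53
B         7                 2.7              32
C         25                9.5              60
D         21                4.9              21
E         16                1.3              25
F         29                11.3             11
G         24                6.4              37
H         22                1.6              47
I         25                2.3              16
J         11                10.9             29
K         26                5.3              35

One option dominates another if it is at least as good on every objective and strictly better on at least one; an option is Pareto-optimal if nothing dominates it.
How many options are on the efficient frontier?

6

A: dominated by B (lead time 7≤24, defect rate 2.7≤7.1, unit cost 32≤53).
B: not dominated (best lead time).
C: dominated by A (lead time 24≤25, defect rate 7.1≤9.5, unit cost 53≤60).
D: not dominated.
E: not dominated (best defect rate).
F: not dominated (best unit cost).
G: dominated by B (lead time 7≤24, defect rate 2.7≤6.4, unit cost 32≤37).
H: dominated by E (lead time 16≤22, defect rate 1.3≤1.6, unit cost 25≤47).
I: not dominated.
J: not dominated.
K: dominated by B (lead time 7≤26, defect rate 2.7≤5.3, unit cost 32≤35).
Pareto-optimal: B, D, E, F, I, J → 6.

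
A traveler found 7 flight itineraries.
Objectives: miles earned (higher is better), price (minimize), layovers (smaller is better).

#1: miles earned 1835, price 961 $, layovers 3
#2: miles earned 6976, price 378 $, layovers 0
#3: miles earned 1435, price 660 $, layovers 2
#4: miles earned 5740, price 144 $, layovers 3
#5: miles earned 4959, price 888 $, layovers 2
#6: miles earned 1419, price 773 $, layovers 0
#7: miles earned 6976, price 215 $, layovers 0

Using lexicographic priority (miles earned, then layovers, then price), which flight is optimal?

First maximize miles earned: best is 6976, kept {#2, #7}.
Then minimize layovers: best is 0, kept {#2, #7}.
Then minimize price: best is 215, kept {#7}.

#7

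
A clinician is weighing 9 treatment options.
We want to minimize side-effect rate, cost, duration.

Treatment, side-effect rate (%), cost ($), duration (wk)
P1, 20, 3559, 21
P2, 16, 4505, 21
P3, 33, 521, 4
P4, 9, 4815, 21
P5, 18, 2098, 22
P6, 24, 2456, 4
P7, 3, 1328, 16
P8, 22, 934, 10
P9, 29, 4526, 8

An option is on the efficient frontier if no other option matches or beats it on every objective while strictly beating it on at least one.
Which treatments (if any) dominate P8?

P1: worse on cost (3559 vs 934).
P2: worse on cost (4505 vs 934).
P3: worse on side-effect rate (33 vs 22).
P4: worse on cost (4815 vs 934).
P5: worse on cost (2098 vs 934).
P6: worse on side-effect rate (24 vs 22).
P7: worse on cost (1328 vs 934).
P9: worse on side-effect rate (29 vs 22).
No option dominates P8.

none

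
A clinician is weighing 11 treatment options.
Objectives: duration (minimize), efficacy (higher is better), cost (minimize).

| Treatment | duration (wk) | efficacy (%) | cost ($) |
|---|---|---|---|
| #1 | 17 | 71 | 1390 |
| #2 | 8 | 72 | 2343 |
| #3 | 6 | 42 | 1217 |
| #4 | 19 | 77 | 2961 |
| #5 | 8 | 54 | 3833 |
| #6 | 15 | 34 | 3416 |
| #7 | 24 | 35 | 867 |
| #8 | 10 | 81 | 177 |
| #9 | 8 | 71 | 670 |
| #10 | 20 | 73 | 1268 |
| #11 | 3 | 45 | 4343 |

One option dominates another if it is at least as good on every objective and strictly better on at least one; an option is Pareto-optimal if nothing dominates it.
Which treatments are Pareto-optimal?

#1: dominated by #8 (duration 10≤17, efficacy 81≥71, cost 177≤1390).
#2: not dominated.
#3: not dominated.
#4: dominated by #8 (duration 10≤19, efficacy 81≥77, cost 177≤2961).
#5: dominated by #2 (duration 8≤8, efficacy 72≥54, cost 2343≤3833).
#6: dominated by #2 (duration 8≤15, efficacy 72≥34, cost 2343≤3416).
#7: dominated by #8 (duration 10≤24, efficacy 81≥35, cost 177≤867).
#8: not dominated (best efficacy).
#9: not dominated.
#10: dominated by #8 (duration 10≤20, efficacy 81≥73, cost 177≤1268).
#11: not dominated (best duration).

#2, #3, #8, #9, #11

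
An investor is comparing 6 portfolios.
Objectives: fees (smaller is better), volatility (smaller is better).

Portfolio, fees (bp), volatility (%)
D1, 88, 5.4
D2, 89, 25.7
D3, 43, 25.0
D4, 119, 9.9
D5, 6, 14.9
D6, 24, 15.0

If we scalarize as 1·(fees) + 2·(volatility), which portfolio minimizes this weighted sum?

D1: 1·88 + 2·5.4 = 98.8
D2: 1·89 + 2·25.7 = 140.4
D3: 1·43 + 2·25.0 = 93.0
D4: 1·119 + 2·9.9 = 138.8
D5: 1·6 + 2·14.9 = 35.8
D6: 1·24 + 2·15.0 = 54.0
Lowest: D5 at 35.8.

D5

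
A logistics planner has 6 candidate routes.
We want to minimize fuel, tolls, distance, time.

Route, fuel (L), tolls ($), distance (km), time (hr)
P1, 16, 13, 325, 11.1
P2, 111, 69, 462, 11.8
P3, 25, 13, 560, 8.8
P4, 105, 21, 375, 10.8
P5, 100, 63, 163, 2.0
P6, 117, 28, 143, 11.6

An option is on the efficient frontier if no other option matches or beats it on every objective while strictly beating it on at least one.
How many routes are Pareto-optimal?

5

P1: not dominated (best fuel).
P2: dominated by P1 (fuel 16≤111, tolls 13≤69, distance 325≤462, time 11.1≤11.8).
P3: not dominated.
P4: not dominated.
P5: not dominated (best time).
P6: not dominated (best distance).
Pareto-optimal: P1, P3, P4, P5, P6 → 5.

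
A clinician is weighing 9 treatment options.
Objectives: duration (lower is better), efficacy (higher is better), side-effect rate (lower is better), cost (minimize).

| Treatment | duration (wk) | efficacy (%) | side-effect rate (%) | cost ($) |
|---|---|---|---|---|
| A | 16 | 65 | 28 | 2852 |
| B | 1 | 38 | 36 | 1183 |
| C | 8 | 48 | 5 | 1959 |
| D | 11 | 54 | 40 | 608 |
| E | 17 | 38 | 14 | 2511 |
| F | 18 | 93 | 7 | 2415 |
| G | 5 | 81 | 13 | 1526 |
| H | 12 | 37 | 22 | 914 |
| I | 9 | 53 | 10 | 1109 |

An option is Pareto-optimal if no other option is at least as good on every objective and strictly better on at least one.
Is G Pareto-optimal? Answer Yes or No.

A: worse on duration (16 vs 5).
B: worse on efficacy (38 vs 81).
C: worse on duration (8 vs 5).
D: worse on duration (11 vs 5).
E: worse on duration (17 vs 5).
F: worse on duration (18 vs 5).
H: worse on duration (12 vs 5).
I: worse on duration (9 vs 5).
No option is at least as good as G on every objective and strictly better on one.

Yes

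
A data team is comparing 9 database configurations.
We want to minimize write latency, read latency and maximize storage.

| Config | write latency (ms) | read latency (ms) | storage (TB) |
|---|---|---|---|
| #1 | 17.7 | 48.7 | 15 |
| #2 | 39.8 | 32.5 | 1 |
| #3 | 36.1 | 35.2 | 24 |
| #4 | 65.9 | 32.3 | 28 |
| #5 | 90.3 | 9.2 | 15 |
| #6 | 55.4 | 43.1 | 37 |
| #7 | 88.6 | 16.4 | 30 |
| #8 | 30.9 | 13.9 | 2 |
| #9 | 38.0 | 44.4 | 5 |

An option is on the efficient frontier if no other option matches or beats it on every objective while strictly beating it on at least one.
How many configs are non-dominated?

7

#1: not dominated (best write latency).
#2: dominated by #8 (write latency 30.9≤39.8, read latency 13.9≤32.5, storage 2≥1).
#3: not dominated.
#4: not dominated.
#5: not dominated (best read latency).
#6: not dominated (best storage).
#7: not dominated.
#8: not dominated.
#9: dominated by #3 (write latency 36.1≤38.0, read latency 35.2≤44.4, storage 24≥5).
Pareto-optimal: #1, #3, #4, #5, #6, #7, #8 → 7.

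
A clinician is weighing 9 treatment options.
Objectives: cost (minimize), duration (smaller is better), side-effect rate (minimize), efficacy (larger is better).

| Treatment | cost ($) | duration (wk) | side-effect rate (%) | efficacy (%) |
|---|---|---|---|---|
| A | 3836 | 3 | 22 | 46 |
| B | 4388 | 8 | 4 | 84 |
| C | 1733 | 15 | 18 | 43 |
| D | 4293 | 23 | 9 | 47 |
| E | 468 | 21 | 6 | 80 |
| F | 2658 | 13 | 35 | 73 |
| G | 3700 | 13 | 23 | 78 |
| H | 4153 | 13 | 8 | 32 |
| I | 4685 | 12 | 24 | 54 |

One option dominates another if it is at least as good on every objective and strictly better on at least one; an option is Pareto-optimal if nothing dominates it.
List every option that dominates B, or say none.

none

A: worse on side-effect rate (22 vs 4).
C: worse on duration (15 vs 8).
D: worse on duration (23 vs 8).
E: worse on duration (21 vs 8).
F: worse on duration (13 vs 8).
G: worse on duration (13 vs 8).
H: worse on duration (13 vs 8).
I: worse on cost (4685 vs 4388).
No option dominates B.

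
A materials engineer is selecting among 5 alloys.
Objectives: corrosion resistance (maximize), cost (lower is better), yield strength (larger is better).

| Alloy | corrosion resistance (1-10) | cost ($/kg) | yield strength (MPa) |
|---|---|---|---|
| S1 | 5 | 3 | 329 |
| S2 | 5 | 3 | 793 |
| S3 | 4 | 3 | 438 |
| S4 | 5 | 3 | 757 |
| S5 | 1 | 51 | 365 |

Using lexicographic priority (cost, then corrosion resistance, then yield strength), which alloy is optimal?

First minimize cost: best is 3, kept {S1, S2, S3, S4}.
Then maximize corrosion resistance: best is 5, kept {S1, S2, S4}.
Then maximize yield strength: best is 793, kept {S2}.

S2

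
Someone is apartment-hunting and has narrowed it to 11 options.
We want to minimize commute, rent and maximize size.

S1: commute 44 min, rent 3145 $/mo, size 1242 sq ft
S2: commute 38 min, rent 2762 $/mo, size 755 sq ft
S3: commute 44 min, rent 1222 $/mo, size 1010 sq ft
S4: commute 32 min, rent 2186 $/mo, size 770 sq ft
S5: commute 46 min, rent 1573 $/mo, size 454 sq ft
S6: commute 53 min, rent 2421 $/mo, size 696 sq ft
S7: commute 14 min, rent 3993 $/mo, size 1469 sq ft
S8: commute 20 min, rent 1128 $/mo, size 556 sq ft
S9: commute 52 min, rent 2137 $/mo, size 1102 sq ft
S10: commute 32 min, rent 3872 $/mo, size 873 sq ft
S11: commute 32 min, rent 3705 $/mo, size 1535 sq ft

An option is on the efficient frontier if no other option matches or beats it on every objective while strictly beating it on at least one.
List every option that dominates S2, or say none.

S4

S4: commute 32≤38, rent 2186≤2762, size 770≥755 — dominates S2.
Others (S1, S3, S5, S6, S7, S8, S9, S10, S11) are each worse than S2 on at least one objective.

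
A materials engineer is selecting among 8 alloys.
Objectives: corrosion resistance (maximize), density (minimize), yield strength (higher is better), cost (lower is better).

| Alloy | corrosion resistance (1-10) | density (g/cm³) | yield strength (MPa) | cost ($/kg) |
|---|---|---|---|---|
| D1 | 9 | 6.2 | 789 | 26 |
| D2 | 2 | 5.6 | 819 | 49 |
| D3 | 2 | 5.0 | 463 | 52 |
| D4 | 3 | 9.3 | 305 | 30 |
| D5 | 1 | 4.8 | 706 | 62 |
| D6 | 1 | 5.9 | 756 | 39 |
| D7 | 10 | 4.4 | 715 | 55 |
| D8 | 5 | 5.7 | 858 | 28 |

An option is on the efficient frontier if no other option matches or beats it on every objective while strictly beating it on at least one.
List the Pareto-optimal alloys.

D1, D2, D3, D7, D8

D1: not dominated (best cost).
D2: not dominated.
D3: not dominated.
D4: dominated by D1 (corrosion resistance 9≥3, density 6.2≤9.3, yield strength 789≥305, cost 26≤30).
D5: dominated by D7 (corrosion resistance 10≥1, density 4.4≤4.8, yield strength 715≥706, cost 55≤62).
D6: dominated by D8 (corrosion resistance 5≥1, density 5.7≤5.9, yield strength 858≥756, cost 28≤39).
D7: not dominated (best corrosion resistance).
D8: not dominated (best yield strength).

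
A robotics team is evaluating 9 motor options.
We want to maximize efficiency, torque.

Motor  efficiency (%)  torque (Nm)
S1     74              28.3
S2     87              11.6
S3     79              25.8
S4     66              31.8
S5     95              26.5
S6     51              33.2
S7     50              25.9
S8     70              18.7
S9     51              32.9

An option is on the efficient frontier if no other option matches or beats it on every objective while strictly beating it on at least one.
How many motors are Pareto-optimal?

S1: not dominated.
S2: dominated by S5 (efficiency 95≥87, torque 26.5≥11.6).
S3: dominated by S5 (efficiency 95≥79, torque 26.5≥25.8).
S4: not dominated.
S5: not dominated (best efficiency).
S6: not dominated (best torque).
S7: dominated by S1 (efficiency 74≥50, torque 28.3≥25.9).
S8: dominated by S1 (efficiency 74≥70, torque 28.3≥18.7).
S9: dominated by S6 (efficiency 51≥51, torque 33.2≥32.9).
Pareto-optimal: S1, S4, S5, S6 → 4.

4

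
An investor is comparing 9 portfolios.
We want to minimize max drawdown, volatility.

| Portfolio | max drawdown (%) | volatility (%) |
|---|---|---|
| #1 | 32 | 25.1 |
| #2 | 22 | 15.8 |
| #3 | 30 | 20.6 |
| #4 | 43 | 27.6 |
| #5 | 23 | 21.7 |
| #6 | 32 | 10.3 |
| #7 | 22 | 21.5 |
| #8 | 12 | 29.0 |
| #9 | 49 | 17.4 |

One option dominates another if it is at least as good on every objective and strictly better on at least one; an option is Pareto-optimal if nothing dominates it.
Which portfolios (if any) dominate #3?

#2

#2: max drawdown 22≤30, volatility 15.8≤20.6 — dominates #3.
Others (#1, #4, #5, #6, #7, #8, #9) are each worse than #3 on at least one objective.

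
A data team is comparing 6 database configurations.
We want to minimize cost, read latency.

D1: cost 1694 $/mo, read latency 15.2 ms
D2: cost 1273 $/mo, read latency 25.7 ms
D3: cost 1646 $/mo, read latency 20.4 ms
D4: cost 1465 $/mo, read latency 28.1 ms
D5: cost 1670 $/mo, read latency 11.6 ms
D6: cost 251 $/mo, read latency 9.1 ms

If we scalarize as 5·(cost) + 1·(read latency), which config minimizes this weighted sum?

D1: 5·1694 + 1·15.2 = 8485.2
D2: 5·1273 + 1·25.7 = 6390.7
D3: 5·1646 + 1·20.4 = 8250.4
D4: 5·1465 + 1·28.1 = 7353.1
D5: 5·1670 + 1·11.6 = 8361.6
D6: 5·251 + 1·9.1 = 1264.1
Lowest: D6 at 1264.1.

D6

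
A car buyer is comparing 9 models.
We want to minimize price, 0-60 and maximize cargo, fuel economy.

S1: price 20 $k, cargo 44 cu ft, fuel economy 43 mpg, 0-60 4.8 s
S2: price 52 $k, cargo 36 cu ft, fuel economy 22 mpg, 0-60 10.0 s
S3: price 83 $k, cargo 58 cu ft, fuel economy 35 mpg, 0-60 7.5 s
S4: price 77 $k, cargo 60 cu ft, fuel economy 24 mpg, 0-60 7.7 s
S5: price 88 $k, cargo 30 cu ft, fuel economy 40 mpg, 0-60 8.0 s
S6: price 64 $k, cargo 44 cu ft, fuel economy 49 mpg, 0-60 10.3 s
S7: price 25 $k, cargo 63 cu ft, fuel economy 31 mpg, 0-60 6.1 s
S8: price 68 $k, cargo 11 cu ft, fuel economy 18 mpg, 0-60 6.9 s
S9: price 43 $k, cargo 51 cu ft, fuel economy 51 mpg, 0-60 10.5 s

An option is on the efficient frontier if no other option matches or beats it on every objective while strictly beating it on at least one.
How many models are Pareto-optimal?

S1: not dominated (best price).
S2: dominated by S1 (price 20≤52, cargo 44≥36, fuel economy 43≥22, 0-60 4.8≤10.0).
S3: not dominated.
S4: dominated by S7 (price 25≤77, cargo 63≥60, fuel economy 31≥24, 0-60 6.1≤7.7).
S5: dominated by S1 (price 20≤88, cargo 44≥30, fuel economy 43≥40, 0-60 4.8≤8.0).
S6: not dominated.
S7: not dominated (best cargo).
S8: dominated by S1 (price 20≤68, cargo 44≥11, fuel economy 43≥18, 0-60 4.8≤6.9).
S9: not dominated (best fuel economy).
Pareto-optimal: S1, S3, S6, S7, S9 → 5.

5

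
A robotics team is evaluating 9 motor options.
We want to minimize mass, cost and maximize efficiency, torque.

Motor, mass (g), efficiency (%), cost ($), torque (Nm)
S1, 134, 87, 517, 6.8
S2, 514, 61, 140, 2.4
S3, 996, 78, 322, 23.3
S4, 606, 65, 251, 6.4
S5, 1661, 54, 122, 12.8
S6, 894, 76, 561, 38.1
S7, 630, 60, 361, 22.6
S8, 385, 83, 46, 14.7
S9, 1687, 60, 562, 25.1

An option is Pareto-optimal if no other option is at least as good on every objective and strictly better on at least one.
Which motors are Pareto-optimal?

S1, S3, S6, S7, S8

S1: not dominated (best mass).
S2: dominated by S8 (mass 385≤514, efficiency 83≥61, cost 46≤140, torque 14.7≥2.4).
S3: not dominated.
S4: dominated by S8 (mass 385≤606, efficiency 83≥65, cost 46≤251, torque 14.7≥6.4).
S5: dominated by S8 (mass 385≤1661, efficiency 83≥54, cost 46≤122, torque 14.7≥12.8).
S6: not dominated (best torque).
S7: not dominated.
S8: not dominated (best cost).
S9: dominated by S6 (mass 894≤1687, efficiency 76≥60, cost 561≤562, torque 38.1≥25.1).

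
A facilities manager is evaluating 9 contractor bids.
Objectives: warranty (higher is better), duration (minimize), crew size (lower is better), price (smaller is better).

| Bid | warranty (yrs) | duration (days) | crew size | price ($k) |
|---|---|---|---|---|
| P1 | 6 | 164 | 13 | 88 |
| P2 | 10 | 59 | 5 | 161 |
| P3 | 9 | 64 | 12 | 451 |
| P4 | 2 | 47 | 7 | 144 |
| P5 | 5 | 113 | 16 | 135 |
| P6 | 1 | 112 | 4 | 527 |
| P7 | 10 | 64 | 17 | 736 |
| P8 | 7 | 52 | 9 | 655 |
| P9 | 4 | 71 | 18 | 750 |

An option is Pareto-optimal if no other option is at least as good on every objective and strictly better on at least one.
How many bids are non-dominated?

P1: not dominated (best price).
P2: not dominated.
P3: dominated by P2 (warranty 10≥9, duration 59≤64, crew size 5≤12, price 161≤451).
P4: not dominated (best duration).
P5: not dominated.
P6: not dominated (best crew size).
P7: dominated by P2 (warranty 10≥10, duration 59≤64, crew size 5≤17, price 161≤736).
P8: not dominated.
P9: dominated by P2 (warranty 10≥4, duration 59≤71, crew size 5≤18, price 161≤750).
Pareto-optimal: P1, P2, P4, P5, P6, P8 → 6.

6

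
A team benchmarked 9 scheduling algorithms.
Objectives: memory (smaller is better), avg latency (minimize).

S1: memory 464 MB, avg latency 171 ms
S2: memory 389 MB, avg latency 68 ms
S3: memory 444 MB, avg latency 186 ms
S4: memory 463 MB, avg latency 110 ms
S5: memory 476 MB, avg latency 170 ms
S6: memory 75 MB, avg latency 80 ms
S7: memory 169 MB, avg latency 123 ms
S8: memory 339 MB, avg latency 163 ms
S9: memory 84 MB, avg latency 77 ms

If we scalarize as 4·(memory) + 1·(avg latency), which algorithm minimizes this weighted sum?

S1: 4·464 + 1·171 = 2027
S2: 4·389 + 1·68 = 1624
S3: 4·444 + 1·186 = 1962
S4: 4·463 + 1·110 = 1962
S5: 4·476 + 1·170 = 2074
S6: 4·75 + 1·80 = 380
S7: 4·169 + 1·123 = 799
S8: 4·339 + 1·163 = 1519
S9: 4·84 + 1·77 = 413
Lowest: S6 at 380.

S6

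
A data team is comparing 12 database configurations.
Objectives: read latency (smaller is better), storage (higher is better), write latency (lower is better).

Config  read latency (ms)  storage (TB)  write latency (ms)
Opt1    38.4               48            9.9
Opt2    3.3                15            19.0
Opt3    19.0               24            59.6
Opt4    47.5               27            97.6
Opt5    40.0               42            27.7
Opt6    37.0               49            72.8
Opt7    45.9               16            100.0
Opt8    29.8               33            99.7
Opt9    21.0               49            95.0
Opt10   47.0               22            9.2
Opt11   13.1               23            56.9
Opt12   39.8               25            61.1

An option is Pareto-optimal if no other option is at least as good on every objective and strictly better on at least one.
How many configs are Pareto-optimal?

Opt1: not dominated.
Opt2: not dominated (best read latency).
Opt3: not dominated.
Opt4: dominated by Opt1 (read latency 38.4≤47.5, storage 48≥27, write latency 9.9≤97.6).
Opt5: dominated by Opt1 (read latency 38.4≤40.0, storage 48≥42, write latency 9.9≤27.7).
Opt6: not dominated.
Opt7: dominated by Opt1 (read latency 38.4≤45.9, storage 48≥16, write latency 9.9≤100.0).
Opt8: dominated by Opt9 (read latency 21.0≤29.8, storage 49≥33, write latency 95.0≤99.7).
Opt9: not dominated.
Opt10: not dominated (best write latency).
Opt11: not dominated.
Opt12: dominated by Opt1 (read latency 38.4≤39.8, storage 48≥25, write latency 9.9≤61.1).
Pareto-optimal: Opt1, Opt2, Opt3, Opt6, Opt9, Opt10, Opt11 → 7.

7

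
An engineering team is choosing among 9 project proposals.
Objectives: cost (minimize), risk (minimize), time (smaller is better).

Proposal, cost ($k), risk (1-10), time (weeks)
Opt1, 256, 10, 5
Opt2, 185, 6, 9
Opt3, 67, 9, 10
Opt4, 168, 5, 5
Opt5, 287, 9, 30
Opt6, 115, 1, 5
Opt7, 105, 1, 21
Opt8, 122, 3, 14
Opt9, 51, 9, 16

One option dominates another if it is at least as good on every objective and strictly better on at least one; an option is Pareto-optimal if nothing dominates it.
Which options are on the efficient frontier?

Opt3, Opt6, Opt7, Opt9

Opt1: dominated by Opt4 (cost 168≤256, risk 5≤10, time 5≤5).
Opt2: dominated by Opt4 (cost 168≤185, risk 5≤6, time 5≤9).
Opt3: not dominated.
Opt4: dominated by Opt6 (cost 115≤168, risk 1≤5, time 5≤5).
Opt5: dominated by Opt2 (cost 185≤287, risk 6≤9, time 9≤30).
Opt6: not dominated.
Opt7: not dominated.
Opt8: dominated by Opt6 (cost 115≤122, risk 1≤3, time 5≤14).
Opt9: not dominated (best cost).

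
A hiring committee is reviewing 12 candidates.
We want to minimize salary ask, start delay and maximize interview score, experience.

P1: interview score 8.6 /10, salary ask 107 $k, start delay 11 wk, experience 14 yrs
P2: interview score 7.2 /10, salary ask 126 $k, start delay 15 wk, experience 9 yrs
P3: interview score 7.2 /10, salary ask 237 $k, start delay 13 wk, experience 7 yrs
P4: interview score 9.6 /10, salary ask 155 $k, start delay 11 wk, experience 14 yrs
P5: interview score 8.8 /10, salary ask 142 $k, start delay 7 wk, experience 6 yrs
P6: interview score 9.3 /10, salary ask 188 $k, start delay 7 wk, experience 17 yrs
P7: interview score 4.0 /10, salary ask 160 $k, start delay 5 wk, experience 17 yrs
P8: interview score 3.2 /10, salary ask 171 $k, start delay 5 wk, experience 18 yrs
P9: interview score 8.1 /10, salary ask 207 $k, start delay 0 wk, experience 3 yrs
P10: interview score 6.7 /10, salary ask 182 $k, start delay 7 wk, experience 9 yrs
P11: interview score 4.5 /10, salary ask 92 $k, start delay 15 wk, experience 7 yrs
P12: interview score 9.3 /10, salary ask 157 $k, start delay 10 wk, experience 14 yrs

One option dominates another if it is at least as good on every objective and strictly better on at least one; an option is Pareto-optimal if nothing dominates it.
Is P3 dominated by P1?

P1 vs P3: interview score 8.6≥7.2, salary ask 107≤237, start delay 11≤13, experience 14≥7 — P1 is at least as good on every objective with at least one strict improvement.

Yes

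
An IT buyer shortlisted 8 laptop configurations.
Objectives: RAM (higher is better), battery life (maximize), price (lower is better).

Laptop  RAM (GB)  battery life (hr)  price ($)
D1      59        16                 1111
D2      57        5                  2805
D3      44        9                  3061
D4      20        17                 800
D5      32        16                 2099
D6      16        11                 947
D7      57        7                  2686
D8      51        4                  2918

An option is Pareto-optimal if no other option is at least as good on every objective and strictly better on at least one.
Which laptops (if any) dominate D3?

D1

D1: RAM 59≥44, battery life 16≥9, price 1111≤3061 — dominates D3.
Others (D2, D4, D5, D6, D7, D8) are each worse than D3 on at least one objective.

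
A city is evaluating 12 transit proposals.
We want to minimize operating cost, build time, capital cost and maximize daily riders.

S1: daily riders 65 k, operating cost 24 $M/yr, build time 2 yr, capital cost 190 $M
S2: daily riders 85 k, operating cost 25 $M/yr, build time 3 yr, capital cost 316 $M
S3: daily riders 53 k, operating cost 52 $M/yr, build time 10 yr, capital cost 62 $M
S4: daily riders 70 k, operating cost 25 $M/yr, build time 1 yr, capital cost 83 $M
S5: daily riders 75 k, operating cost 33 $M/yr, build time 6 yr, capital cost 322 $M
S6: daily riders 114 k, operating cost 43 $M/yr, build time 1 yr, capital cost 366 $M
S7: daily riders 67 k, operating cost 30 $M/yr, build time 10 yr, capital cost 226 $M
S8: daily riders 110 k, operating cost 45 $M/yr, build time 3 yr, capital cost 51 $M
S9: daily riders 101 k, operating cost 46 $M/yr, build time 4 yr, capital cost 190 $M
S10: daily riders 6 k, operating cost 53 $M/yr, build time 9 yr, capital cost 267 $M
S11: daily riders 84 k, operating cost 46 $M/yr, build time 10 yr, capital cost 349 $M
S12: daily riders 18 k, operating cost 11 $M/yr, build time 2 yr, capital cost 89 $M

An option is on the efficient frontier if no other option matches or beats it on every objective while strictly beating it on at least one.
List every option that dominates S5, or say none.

S2

S2: daily riders 85≥75, operating cost 25≤33, build time 3≤6, capital cost 316≤322 — dominates S5.
Others (S1, S3, S4, S6, S7, S8, S9, S10, S11, S12) are each worse than S5 on at least one objective.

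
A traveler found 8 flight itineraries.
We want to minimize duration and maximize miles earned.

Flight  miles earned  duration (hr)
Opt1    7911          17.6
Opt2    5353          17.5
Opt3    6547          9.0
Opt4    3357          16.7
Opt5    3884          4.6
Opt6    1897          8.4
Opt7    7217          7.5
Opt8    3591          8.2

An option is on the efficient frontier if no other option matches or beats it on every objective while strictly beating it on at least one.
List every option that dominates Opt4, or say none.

Opt3: miles earned 6547≥3357, duration 9.0≤16.7 — dominates Opt4.
Opt5: miles earned 3884≥3357, duration 4.6≤16.7 — dominates Opt4.
Opt7: miles earned 7217≥3357, duration 7.5≤16.7 — dominates Opt4.
Opt8: miles earned 3591≥3357, duration 8.2≤16.7 — dominates Opt4.
Others (Opt1, Opt2, Opt6) are each worse than Opt4 on at least one objective.

Opt3, Opt5, Opt7, Opt8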